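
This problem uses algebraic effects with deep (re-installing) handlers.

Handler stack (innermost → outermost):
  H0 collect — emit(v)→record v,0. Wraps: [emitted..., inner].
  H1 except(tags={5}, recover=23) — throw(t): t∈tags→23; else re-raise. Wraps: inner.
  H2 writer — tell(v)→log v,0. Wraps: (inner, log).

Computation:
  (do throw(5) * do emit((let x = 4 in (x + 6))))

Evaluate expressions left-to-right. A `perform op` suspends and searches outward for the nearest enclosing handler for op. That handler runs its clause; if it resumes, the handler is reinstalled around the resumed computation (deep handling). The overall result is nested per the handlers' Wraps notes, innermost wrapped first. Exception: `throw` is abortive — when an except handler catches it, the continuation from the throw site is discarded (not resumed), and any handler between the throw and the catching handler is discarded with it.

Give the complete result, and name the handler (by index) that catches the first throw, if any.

Answer: (23, ()) ; first throw caught by: H1

Step-by-step:
throw(5) @ H1 caught ⇒ 23
H2 returns (23, ())
= (23, ())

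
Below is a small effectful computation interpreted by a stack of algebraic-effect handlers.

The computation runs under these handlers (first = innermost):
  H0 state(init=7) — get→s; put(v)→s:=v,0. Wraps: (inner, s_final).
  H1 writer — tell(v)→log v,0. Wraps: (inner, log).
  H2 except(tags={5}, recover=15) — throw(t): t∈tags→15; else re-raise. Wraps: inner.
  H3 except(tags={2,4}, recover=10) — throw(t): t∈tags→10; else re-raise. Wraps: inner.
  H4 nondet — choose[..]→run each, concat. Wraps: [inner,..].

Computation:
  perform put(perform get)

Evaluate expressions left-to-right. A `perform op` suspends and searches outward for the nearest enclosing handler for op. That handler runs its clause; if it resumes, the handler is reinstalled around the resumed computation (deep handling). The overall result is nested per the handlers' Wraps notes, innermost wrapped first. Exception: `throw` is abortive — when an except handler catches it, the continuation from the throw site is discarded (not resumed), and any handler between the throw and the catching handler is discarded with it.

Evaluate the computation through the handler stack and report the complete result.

Step-by-step:
get @ H0 ⇒ 7
put(7) @ H0 ⇒ s:=7
H0 returns (0, 7)
H1 returns ((0, 7), ())
H2 returns ((0, 7), ())
H3 returns ((0, 7), ())
H4 returns [((0, 7), ())]
= [((0, 7), ())]

Answer: [((0, 7), ())]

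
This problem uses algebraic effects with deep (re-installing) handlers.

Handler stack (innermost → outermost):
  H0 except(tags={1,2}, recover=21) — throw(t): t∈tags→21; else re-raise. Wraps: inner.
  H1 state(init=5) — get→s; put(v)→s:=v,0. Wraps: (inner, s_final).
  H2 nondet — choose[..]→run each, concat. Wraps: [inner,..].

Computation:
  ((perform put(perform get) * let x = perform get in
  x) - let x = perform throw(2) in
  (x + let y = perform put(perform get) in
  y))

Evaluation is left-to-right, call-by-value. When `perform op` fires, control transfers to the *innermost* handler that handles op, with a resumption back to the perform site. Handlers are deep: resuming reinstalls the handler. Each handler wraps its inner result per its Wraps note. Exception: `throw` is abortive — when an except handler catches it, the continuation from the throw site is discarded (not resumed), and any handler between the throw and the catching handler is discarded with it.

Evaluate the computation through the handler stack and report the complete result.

Answer: [(21, 5)]

Step-by-step:
get @ H1 ⇒ 5
put(5) @ H1 ⇒ s:=5
get @ H1 ⇒ 5
throw(2) @ H0 caught ⇒ 21
H1 returns (21, 5)
H2 returns [(21, 5)]
= [(21, 5)]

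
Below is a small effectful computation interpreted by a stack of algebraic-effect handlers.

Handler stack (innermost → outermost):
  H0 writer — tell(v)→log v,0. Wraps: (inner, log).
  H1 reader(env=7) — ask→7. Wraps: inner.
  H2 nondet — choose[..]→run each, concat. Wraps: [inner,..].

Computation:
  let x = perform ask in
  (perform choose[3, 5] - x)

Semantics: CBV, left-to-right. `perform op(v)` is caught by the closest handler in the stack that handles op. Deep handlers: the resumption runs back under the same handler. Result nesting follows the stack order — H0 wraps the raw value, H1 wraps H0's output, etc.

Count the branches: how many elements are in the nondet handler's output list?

Evaluation trace:
ask @ H1 ⇒ 7
choose[3, 5] @ H2
  branch[0] choose=3:
    H0 returns (-4, ())
    H1 returns (-4, ())
    H2 returns [(-4, ())]
  branch[1] choose=5:
    H0 returns (-2, ())
    H1 returns (-2, ())
    H2 returns [(-2, ())]
= [(-4, ()), (-2, ())]

Answer: 2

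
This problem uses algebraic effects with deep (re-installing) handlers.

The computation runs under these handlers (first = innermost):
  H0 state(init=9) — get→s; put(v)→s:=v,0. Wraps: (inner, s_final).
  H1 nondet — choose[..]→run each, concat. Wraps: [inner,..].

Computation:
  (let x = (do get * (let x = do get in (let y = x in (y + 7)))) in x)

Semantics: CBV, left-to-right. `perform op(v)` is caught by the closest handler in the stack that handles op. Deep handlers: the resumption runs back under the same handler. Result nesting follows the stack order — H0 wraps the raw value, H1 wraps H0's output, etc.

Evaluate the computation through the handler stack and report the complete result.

Step-by-step:
get @ H0 ⇒ 9
get @ H0 ⇒ 9
H0 returns (144, 9)
H1 returns [(144, 9)]
= [(144, 9)]

Answer: [(144, 9)]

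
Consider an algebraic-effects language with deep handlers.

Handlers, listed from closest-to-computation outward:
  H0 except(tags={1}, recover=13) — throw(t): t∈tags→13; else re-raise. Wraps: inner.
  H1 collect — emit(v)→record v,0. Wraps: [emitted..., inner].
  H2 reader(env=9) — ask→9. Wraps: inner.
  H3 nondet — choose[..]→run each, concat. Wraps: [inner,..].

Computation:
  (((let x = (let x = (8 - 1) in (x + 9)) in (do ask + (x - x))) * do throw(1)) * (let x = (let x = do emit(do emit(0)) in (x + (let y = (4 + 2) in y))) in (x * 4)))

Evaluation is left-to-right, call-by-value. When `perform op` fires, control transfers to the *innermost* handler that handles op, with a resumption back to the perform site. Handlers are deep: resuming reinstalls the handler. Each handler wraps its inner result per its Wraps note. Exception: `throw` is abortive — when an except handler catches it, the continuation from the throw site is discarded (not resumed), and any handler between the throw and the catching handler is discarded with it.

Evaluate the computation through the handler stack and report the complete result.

Step-by-step:
ask @ H2 ⇒ 9
throw(1) @ H0 caught ⇒ 13
H1 returns [13]
H2 returns [13]
H3 returns [[13]]
= [[13]]

Answer: [[13]]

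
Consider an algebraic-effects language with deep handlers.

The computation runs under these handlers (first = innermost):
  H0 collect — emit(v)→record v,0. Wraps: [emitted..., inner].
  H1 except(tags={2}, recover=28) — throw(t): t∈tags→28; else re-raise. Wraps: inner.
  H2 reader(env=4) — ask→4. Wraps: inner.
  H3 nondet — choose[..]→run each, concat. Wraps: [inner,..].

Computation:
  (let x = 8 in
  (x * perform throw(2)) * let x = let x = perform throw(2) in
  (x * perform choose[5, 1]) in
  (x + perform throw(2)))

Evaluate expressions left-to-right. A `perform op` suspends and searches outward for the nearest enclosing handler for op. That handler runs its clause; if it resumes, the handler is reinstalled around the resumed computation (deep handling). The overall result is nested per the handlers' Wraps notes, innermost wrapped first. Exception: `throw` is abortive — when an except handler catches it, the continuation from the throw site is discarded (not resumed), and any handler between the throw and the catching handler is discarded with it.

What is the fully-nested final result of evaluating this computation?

Step-by-step:
throw(2) @ H1 caught ⇒ 28
H2 returns 28
H3 returns [28]
= [28]

Answer: [28]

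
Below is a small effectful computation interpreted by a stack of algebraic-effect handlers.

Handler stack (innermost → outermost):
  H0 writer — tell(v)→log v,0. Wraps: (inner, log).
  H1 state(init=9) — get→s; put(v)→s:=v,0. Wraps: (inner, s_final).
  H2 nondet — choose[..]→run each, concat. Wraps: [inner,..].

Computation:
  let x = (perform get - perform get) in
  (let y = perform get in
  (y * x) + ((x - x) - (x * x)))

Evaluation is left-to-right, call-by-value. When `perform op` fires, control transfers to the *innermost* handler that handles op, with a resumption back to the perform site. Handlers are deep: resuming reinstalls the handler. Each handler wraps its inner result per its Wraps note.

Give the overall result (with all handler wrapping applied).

Answer: [((0, ()), 9)]

Step-by-step:
get @ H1 ⇒ 9
get @ H1 ⇒ 9
get @ H1 ⇒ 9
H0 returns (0, ())
H1 returns ((0, ()), 9)
H2 returns [((0, ()), 9)]
= [((0, ()), 9)]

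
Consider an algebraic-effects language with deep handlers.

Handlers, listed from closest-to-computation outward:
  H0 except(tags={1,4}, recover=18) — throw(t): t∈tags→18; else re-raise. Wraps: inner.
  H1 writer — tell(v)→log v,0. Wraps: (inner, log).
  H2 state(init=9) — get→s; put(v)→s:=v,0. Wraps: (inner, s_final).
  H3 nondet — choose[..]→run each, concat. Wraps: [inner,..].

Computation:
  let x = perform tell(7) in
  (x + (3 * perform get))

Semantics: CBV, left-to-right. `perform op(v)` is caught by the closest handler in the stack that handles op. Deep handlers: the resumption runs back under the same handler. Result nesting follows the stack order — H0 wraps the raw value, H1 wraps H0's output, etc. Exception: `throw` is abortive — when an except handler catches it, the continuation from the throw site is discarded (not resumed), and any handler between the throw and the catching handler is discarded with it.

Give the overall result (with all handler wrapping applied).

Answer: [((27, (7)), 9)]

Working:
tell(7) @ H1 ⇒ log+=7
get @ H2 ⇒ 9
H0 returns 27
H1 returns (27, (7))
H2 returns ((27, (7)), 9)
H3 returns [((27, (7)), 9)]
= [((27, (7)), 9)]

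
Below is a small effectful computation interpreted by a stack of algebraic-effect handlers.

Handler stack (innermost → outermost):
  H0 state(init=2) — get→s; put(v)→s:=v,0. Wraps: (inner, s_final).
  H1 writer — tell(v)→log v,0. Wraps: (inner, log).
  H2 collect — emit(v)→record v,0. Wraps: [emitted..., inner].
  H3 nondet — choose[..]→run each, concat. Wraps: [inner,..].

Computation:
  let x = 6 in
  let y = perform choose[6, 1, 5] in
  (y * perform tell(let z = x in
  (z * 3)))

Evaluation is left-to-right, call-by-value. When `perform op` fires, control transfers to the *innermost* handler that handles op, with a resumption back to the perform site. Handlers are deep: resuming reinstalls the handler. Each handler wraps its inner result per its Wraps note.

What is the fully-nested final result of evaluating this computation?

Evaluation trace:
choose[6, 1, 5] @ H3
  branch[0] choose=6:
    tell(18) @ H1 ⇒ log+=18
    H0 returns (0, 2)
    H1 returns ((0, 2), (18))
    H2 returns [((0, 2), (18))]
    H3 returns [[((0, 2), (18))]]
  branch[1] choose=1:
    tell(18) @ H1 ⇒ log+=18
    H0 returns (0, 2)
    H1 returns ((0, 2), (18))
    H2 returns [((0, 2), (18))]
    H3 returns [[((0, 2), (18))]]
  branch[2] choose=5:
    tell(18) @ H1 ⇒ log+=18
    H0 returns (0, 2)
    H1 returns ((0, 2), (18))
    H2 returns [((0, 2), (18))]
    H3 returns [[((0, 2), (18))]]
= [[((0, 2), (18))], [((0, 2), (18))], [((0, 2), (18))]]

Answer: [[((0, 2), (18))], [((0, 2), (18))], [((0, 2), (18))]]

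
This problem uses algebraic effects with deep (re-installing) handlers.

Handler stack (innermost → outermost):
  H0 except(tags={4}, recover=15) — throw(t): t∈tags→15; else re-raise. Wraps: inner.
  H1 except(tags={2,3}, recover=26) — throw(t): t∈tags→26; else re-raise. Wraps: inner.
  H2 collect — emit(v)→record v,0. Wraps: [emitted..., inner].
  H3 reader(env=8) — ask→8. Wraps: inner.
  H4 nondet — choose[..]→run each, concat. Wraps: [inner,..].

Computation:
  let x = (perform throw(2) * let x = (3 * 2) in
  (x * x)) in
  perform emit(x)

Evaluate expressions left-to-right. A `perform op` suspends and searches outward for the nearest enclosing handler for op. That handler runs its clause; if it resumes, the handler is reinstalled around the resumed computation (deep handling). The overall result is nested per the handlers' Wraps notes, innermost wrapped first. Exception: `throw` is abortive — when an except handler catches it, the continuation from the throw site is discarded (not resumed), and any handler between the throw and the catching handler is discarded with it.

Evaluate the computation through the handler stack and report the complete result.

Answer: [[26]]

Working:
throw(2) @ H0 re-raised
throw(2) @ H1 caught ⇒ 26
H2 returns [26]
H3 returns [26]
H4 returns [[26]]
= [[26]]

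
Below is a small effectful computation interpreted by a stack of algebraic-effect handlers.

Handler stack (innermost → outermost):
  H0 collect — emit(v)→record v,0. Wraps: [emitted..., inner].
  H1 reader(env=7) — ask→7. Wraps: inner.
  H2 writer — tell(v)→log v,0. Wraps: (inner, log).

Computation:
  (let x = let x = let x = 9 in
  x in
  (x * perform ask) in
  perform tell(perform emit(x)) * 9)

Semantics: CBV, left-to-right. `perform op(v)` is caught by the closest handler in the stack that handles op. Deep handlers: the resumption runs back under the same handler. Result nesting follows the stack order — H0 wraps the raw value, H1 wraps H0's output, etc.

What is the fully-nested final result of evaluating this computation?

Answer: ([63, 0], (0))

Evaluation trace:
ask @ H1 ⇒ 7
emit(63) @ H0 ⇒ out+=63
tell(0) @ H2 ⇒ log+=0
H0 returns [63, 0]
H1 returns [63, 0]
H2 returns ([63, 0], (0))
= ([63, 0], (0))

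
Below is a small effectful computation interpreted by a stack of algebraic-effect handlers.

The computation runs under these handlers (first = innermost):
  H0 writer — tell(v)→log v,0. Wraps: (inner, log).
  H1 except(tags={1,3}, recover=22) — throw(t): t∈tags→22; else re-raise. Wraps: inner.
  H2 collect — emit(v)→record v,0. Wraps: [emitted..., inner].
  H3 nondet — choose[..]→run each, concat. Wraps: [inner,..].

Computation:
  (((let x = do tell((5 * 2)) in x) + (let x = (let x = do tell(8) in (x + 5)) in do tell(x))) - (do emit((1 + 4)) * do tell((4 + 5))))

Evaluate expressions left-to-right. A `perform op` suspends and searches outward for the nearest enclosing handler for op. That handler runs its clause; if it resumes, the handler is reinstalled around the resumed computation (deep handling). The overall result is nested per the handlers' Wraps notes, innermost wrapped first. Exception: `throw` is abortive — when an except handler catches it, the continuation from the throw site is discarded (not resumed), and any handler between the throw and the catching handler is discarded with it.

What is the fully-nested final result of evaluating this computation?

Answer: [[5, (0, (10, 8, 5, 9))]]

Step-by-step:
tell(10) @ H0 ⇒ log+=10
tell(8) @ H0 ⇒ log+=8
tell(5) @ H0 ⇒ log+=5
emit(5) @ H2 ⇒ out+=5
tell(9) @ H0 ⇒ log+=9
H0 returns (0, (10, 8, 5, 9))
H1 returns (0, (10, 8, 5, 9))
H2 returns [5, (0, (10, 8, 5, 9))]
H3 returns [[5, (0, (10, 8, 5, 9))]]
= [[5, (0, (10, 8, 5, 9))]]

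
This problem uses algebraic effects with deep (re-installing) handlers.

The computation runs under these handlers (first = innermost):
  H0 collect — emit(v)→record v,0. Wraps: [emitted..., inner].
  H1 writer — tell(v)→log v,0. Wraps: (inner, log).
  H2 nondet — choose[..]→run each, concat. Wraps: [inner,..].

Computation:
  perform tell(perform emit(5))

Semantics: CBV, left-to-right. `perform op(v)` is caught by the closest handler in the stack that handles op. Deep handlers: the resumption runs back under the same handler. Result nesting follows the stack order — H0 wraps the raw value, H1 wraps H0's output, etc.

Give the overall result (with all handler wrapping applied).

Answer: [([5, 0], (0))]

Working:
emit(5) @ H0 ⇒ out+=5
tell(0) @ H1 ⇒ log+=0
H0 returns [5, 0]
H1 returns ([5, 0], (0))
H2 returns [([5, 0], (0))]
= [([5, 0], (0))]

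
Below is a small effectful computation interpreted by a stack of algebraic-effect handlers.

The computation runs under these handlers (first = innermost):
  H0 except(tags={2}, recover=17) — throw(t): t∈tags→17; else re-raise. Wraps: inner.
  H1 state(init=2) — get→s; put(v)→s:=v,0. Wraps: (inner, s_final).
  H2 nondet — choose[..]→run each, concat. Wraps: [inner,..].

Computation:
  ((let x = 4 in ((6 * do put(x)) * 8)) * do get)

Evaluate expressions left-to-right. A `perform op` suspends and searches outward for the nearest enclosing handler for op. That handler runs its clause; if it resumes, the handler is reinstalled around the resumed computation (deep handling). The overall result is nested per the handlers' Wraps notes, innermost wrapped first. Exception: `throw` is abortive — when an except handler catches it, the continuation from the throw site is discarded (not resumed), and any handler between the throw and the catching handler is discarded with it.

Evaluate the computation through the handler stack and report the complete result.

Working:
put(4) @ H1 ⇒ s:=4
get @ H1 ⇒ 4
H0 returns 0
H1 returns (0, 4)
H2 returns [(0, 4)]
= [(0, 4)]

Answer: [(0, 4)]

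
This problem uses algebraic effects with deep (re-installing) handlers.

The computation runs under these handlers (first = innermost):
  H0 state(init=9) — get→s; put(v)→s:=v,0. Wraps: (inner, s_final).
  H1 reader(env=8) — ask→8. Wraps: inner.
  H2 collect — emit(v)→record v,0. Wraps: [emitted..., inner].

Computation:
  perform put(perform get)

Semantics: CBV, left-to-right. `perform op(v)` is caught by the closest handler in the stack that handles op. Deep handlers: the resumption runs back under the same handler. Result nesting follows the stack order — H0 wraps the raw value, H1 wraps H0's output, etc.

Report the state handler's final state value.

Working:
get @ H0 ⇒ 9
put(9) @ H0 ⇒ s:=9
H0 returns (0, 9)
H1 returns (0, 9)
H2 returns [(0, 9)]
= [(0, 9)]

Answer: 9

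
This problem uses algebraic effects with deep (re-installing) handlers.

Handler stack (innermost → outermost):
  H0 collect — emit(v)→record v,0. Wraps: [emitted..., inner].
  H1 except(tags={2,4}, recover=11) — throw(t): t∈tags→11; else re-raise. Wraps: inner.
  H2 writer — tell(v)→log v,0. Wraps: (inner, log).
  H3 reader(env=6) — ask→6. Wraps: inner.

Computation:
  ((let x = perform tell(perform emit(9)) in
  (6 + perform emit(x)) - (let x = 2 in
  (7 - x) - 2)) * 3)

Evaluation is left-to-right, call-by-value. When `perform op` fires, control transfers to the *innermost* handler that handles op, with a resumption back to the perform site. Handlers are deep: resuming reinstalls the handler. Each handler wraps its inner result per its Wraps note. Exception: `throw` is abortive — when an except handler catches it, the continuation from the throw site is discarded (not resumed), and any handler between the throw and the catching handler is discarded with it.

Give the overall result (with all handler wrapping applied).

Answer: ([9, 0, 9], (0))

Evaluation trace:
emit(9) @ H0 ⇒ out+=9
tell(0) @ H2 ⇒ log+=0
emit(0) @ H0 ⇒ out+=0
H0 returns [9, 0, 9]
H1 returns [9, 0, 9]
H2 returns ([9, 0, 9], (0))
H3 returns ([9, 0, 9], (0))
= ([9, 0, 9], (0))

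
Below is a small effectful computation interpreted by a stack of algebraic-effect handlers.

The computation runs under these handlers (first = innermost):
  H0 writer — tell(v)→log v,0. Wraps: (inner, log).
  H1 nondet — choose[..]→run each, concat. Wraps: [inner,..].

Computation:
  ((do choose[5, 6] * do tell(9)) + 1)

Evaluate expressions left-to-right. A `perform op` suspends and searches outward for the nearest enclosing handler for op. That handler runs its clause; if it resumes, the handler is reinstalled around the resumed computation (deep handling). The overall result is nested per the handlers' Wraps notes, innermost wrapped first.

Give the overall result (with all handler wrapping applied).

Answer: [(1, (9)), (1, (9))]

Evaluation trace:
choose[5, 6] @ H1
  branch[0] choose=5:
    tell(9) @ H0 ⇒ log+=9
    H0 returns (1, (9))
    H1 returns [(1, (9))]
  branch[1] choose=6:
    tell(9) @ H0 ⇒ log+=9
    H0 returns (1, (9))
    H1 returns [(1, (9))]
= [(1, (9)), (1, (9))]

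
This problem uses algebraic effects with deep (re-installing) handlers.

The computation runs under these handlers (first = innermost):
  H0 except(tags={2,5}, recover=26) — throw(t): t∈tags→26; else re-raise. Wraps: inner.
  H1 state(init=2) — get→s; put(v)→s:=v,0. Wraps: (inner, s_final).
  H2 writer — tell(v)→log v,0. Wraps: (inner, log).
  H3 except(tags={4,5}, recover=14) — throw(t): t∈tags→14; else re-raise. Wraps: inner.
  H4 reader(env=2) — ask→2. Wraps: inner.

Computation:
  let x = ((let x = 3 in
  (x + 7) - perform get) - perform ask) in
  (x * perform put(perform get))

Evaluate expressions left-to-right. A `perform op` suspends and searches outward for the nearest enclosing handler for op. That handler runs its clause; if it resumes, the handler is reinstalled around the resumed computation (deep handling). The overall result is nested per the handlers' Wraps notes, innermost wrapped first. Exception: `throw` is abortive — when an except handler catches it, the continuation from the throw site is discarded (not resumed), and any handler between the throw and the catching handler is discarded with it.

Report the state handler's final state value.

Working:
get @ H1 ⇒ 2
ask @ H4 ⇒ 2
get @ H1 ⇒ 2
put(2) @ H1 ⇒ s:=2
H0 returns 0
H1 returns (0, 2)
H2 returns ((0, 2), ())
H3 returns ((0, 2), ())
H4 returns ((0, 2), ())
= ((0, 2), ())

Answer: 2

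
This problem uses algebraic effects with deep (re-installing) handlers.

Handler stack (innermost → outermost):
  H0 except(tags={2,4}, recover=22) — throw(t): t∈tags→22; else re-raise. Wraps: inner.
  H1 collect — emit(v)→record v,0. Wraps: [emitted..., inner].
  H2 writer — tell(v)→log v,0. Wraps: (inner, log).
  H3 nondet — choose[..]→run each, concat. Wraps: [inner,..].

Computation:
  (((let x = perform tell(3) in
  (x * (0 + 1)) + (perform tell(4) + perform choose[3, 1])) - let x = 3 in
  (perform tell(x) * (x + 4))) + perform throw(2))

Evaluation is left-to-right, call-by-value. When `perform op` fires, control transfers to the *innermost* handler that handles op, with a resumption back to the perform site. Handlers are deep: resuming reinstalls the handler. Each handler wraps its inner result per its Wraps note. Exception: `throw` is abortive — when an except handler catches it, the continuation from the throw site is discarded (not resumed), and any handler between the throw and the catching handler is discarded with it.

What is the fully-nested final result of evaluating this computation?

Answer: [([22], (3, 4, 3)), ([22], (3, 4, 3))]

Evaluation trace:
tell(3) @ H2 ⇒ log+=3
tell(4) @ H2 ⇒ log+=4
choose[3, 1] @ H3
  branch[0] choose=3:
    tell(3) @ H2 ⇒ log+=3
    throw(2) @ H0 caught ⇒ 22
    H1 returns [22]
    H2 returns ([22], (3, 4, 3))
    H3 returns [([22], (3, 4, 3))]
  branch[1] choose=1:
    tell(3) @ H2 ⇒ log+=3
    throw(2) @ H0 caught ⇒ 22
    H1 returns [22]
    H2 returns ([22], (3, 4, 3))
    H3 returns [([22], (3, 4, 3))]
= [([22], (3, 4, 3)), ([22], (3, 4, 3))]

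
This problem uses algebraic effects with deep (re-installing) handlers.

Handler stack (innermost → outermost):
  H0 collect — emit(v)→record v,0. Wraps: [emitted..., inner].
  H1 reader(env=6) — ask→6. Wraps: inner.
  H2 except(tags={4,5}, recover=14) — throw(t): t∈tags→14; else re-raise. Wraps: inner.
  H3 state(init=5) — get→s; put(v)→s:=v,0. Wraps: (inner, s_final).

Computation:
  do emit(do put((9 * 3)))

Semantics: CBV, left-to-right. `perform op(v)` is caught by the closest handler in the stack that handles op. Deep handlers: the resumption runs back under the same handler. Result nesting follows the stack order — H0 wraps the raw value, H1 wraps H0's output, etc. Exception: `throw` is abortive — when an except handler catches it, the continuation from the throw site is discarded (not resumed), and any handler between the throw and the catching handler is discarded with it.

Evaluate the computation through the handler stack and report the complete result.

Evaluation trace:
put(27) @ H3 ⇒ s:=27
emit(0) @ H0 ⇒ out+=0
H0 returns [0, 0]
H1 returns [0, 0]
H2 returns [0, 0]
H3 returns ([0, 0], 27)
= ([0, 0], 27)

Answer: ([0, 0], 27)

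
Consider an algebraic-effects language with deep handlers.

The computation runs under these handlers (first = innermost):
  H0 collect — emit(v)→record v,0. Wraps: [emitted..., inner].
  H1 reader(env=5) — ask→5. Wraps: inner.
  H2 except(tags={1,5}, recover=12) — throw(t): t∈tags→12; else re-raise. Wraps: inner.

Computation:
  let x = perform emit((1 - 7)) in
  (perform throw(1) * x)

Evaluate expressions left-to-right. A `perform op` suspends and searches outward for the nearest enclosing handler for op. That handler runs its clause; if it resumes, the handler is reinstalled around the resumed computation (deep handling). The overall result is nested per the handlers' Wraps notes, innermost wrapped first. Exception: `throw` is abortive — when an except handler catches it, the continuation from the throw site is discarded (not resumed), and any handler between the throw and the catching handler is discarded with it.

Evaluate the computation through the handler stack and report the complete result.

Working:
emit(-6) @ H0 ⇒ out+=-6
throw(1) @ H2 caught ⇒ 12
= 12

Answer: 12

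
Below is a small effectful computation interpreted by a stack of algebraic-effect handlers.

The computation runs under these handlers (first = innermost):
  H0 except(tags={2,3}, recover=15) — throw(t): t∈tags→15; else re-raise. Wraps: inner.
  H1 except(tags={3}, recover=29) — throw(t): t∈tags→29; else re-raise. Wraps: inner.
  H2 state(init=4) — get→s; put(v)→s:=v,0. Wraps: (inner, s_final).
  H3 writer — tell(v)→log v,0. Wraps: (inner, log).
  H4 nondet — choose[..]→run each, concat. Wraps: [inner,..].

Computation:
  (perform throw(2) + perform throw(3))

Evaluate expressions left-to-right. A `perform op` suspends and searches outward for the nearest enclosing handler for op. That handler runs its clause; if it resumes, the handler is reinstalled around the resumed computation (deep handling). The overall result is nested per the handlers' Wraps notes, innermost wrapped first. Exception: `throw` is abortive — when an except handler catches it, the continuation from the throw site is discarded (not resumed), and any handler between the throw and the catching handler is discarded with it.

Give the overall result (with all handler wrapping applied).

Answer: [((15, 4), ())]

Step-by-step:
throw(2) @ H0 caught ⇒ 15
H1 returns 15
H2 returns (15, 4)
H3 returns ((15, 4), ())
H4 returns [((15, 4), ())]
= [((15, 4), ())]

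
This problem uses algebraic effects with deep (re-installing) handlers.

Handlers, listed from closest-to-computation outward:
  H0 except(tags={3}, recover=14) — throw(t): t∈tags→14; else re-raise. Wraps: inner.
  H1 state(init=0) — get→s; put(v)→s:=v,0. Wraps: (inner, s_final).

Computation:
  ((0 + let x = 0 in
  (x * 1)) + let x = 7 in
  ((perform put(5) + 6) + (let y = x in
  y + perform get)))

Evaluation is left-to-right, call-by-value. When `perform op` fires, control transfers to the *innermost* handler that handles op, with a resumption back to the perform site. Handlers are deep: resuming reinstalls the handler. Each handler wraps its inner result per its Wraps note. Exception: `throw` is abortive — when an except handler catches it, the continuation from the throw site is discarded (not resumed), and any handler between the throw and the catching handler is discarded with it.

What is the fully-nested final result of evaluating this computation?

Evaluation trace:
put(5) @ H1 ⇒ s:=5
get @ H1 ⇒ 5
H0 returns 18
H1 returns (18, 5)
= (18, 5)

Answer: (18, 5)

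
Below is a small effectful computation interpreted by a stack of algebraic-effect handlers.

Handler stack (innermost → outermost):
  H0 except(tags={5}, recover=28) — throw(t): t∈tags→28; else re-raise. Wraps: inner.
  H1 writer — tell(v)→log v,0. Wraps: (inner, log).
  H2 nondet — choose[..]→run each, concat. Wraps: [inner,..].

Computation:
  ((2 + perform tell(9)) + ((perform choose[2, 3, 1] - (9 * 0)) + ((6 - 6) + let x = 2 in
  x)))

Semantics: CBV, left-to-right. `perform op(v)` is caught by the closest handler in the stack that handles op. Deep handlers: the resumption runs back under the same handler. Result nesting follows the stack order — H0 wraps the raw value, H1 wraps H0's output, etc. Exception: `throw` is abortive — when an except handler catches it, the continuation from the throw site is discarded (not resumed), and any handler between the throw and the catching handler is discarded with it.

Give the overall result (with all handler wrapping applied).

Step-by-step:
tell(9) @ H1 ⇒ log+=9
choose[2, 3, 1] @ H2
  branch[0] choose=2:
    H0 returns 6
    H1 returns (6, (9))
    H2 returns [(6, (9))]
  branch[1] choose=3:
    H0 returns 7
    H1 returns (7, (9))
    H2 returns [(7, (9))]
  branch[2] choose=1:
    H0 returns 5
    H1 returns (5, (9))
    H2 returns [(5, (9))]
= [(6, (9)), (7, (9)), (5, (9))]

Answer: [(6, (9)), (7, (9)), (5, (9))]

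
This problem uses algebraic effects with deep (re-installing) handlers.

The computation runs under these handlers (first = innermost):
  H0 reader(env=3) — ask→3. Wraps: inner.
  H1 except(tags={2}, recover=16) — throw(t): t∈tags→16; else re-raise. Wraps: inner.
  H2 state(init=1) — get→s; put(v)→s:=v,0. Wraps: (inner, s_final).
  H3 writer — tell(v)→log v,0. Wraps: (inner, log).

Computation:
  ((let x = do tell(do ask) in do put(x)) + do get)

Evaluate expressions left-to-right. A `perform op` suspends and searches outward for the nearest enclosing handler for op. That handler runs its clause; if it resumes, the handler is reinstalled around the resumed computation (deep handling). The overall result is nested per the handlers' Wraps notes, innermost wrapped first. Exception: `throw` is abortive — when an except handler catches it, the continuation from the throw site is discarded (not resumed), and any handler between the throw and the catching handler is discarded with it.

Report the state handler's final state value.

Step-by-step:
ask @ H0 ⇒ 3
tell(3) @ H3 ⇒ log+=3
put(0) @ H2 ⇒ s:=0
get @ H2 ⇒ 0
H0 returns 0
H1 returns 0
H2 returns (0, 0)
H3 returns ((0, 0), (3))
= ((0, 0), (3))

Answer: 0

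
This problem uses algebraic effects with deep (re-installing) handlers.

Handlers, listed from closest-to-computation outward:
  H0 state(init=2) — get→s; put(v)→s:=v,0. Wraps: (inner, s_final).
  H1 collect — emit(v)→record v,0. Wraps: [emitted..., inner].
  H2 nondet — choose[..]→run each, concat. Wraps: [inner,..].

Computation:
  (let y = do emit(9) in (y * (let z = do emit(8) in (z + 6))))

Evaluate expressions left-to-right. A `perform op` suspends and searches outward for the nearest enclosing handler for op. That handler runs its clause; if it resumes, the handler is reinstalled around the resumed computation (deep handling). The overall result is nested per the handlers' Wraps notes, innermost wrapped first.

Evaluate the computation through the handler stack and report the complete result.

Evaluation trace:
emit(9) @ H1 ⇒ out+=9
emit(8) @ H1 ⇒ out+=8
H0 returns (0, 2)
H1 returns [9, 8, (0, 2)]
H2 returns [[9, 8, (0, 2)]]
= [[9, 8, (0, 2)]]

Answer: [[9, 8, (0, 2)]]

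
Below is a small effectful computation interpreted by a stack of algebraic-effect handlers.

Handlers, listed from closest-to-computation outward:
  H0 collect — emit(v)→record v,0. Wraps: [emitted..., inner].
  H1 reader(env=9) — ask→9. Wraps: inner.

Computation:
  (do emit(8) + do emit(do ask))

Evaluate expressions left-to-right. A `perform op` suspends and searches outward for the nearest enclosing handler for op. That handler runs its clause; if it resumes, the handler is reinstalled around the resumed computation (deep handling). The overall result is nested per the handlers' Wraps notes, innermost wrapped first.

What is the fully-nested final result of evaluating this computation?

Answer: [8, 9, 0]

Step-by-step:
emit(8) @ H0 ⇒ out+=8
ask @ H1 ⇒ 9
emit(9) @ H0 ⇒ out+=9
H0 returns [8, 9, 0]
H1 returns [8, 9, 0]
= [8, 9, 0]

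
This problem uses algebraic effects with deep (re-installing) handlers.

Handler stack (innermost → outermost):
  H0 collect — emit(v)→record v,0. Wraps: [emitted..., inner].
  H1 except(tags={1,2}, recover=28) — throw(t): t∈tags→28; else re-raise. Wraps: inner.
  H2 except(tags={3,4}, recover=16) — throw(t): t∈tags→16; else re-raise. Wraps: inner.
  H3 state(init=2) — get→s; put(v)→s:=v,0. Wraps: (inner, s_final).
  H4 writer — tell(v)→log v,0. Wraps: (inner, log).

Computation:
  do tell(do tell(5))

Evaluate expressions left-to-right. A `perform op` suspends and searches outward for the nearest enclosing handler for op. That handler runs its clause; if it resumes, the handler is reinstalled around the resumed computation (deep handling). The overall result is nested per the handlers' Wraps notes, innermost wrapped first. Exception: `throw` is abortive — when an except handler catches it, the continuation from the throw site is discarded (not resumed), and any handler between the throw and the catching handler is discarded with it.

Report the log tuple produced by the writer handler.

Step-by-step:
tell(5) @ H4 ⇒ log+=5
tell(0) @ H4 ⇒ log+=0
H0 returns [0]
H1 returns [0]
H2 returns [0]
H3 returns ([0], 2)
H4 returns (([0], 2), (5, 0))
= (([0], 2), (5, 0))

Answer: (5, 0)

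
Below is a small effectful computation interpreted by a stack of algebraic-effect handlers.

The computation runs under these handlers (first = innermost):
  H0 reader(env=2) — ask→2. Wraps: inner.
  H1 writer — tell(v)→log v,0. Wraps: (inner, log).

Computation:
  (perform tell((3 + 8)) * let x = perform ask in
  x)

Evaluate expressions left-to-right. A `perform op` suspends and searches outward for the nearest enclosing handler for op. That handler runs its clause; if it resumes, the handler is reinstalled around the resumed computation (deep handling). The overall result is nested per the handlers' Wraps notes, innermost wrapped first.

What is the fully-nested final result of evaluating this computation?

Answer: (0, (11))

Step-by-step:
tell(11) @ H1 ⇒ log+=11
ask @ H0 ⇒ 2
H0 returns 0
H1 returns (0, (11))
= (0, (11))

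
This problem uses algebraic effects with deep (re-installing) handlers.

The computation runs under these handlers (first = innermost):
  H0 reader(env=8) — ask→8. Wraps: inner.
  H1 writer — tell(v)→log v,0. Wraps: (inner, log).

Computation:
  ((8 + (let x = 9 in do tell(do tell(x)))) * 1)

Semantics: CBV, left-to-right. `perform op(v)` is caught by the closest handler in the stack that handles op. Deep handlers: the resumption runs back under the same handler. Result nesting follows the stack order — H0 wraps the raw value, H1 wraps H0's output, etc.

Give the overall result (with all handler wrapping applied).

Answer: (8, (9, 0))

Working:
tell(9) @ H1 ⇒ log+=9
tell(0) @ H1 ⇒ log+=0
H0 returns 8
H1 returns (8, (9, 0))
= (8, (9, 0))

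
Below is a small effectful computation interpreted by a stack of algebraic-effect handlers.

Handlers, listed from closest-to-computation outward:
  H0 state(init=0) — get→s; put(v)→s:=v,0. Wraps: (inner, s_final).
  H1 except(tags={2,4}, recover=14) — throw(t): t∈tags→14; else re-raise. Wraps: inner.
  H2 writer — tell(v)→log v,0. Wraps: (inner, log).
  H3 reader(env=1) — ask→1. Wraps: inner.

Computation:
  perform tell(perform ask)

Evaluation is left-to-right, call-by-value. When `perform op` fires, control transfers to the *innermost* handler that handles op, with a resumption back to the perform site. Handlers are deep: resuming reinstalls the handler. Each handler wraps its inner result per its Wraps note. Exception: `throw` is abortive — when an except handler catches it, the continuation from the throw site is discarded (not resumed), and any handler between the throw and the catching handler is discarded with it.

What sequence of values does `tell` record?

Answer: (1)

Step-by-step:
ask @ H3 ⇒ 1
tell(1) @ H2 ⇒ log+=1
H0 returns (0, 0)
H1 returns (0, 0)
H2 returns ((0, 0), (1))
H3 returns ((0, 0), (1))
= ((0, 0), (1))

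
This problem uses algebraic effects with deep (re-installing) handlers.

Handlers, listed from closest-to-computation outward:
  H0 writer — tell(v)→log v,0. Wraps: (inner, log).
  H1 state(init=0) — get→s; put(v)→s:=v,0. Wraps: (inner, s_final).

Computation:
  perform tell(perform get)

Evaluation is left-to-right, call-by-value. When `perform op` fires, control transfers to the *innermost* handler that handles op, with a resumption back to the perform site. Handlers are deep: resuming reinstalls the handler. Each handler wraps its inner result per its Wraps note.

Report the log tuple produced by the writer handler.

Evaluation trace:
get @ H1 ⇒ 0
tell(0) @ H0 ⇒ log+=0
H0 returns (0, (0))
H1 returns ((0, (0)), 0)
= ((0, (0)), 0)

Answer: (0)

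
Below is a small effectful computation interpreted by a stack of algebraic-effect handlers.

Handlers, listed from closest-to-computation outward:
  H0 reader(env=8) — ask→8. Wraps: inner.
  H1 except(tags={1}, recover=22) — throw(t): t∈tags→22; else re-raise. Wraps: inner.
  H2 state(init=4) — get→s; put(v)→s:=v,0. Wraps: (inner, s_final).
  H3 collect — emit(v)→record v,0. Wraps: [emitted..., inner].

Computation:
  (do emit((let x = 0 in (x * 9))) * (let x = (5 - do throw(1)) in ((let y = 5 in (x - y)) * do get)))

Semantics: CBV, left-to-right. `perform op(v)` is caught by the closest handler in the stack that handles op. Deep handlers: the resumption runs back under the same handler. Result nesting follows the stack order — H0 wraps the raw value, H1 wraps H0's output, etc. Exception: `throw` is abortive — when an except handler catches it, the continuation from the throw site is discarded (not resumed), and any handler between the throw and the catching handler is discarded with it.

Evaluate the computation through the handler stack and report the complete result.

Answer: [0, (22, 4)]

Step-by-step:
emit(0) @ H3 ⇒ out+=0
throw(1) @ H1 caught ⇒ 22
H2 returns (22, 4)
H3 returns [0, (22, 4)]
= [0, (22, 4)]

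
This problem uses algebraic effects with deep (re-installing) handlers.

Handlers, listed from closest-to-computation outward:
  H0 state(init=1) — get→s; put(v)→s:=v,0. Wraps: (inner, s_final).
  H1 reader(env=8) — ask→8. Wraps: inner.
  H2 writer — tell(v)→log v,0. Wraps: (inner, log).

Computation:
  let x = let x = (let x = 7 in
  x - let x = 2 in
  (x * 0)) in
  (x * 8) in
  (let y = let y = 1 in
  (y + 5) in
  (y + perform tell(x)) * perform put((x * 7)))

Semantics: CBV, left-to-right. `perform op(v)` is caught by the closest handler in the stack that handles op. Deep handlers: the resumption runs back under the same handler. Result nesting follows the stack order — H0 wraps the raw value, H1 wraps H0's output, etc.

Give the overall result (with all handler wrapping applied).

Answer: ((0, 392), (56))

Working:
tell(56) @ H2 ⇒ log+=56
put(392) @ H0 ⇒ s:=392
H0 returns (0, 392)
H1 returns (0, 392)
H2 returns ((0, 392), (56))
= ((0, 392), (56))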